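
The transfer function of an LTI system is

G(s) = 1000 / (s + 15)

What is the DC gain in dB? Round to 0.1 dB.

G(0) = 1000 / (15) ≈ 66.667
20 log₁₀(66.667) ≈ 36.48 dB

36.5 dB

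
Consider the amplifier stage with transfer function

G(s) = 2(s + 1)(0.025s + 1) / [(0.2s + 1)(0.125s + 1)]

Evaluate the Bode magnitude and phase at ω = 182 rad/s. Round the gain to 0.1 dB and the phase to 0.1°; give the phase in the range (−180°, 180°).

6.2 dB, -8.6°

At ω = 182 rad/s:
zero (1 + j182·1) = 1 + j182 → |·| ≈ 182, ∠ ≈ 89.69°
zero (1 + j182·0.025) = 1 + j4.55 → |·| ≈ 4.6586, ∠ ≈ 77.60°
pole (1 + j182·0.2) = 1 + j36.4 → |·| ≈ 36.414, ∠ ≈ 88.43°
pole (1 + j182·0.125) = 1 + j22.75 → |·| ≈ 22.772, ∠ ≈ 87.48°
|G| = 2 · 182 · 4.6586 / (36.414 · 22.772) ≈ 2.045
Gain = 20 log₁₀(2.045) ≈ 6.21 dB
∠G = (89.69° + 77.60°) − (88.43° + 87.48°) = -8.62°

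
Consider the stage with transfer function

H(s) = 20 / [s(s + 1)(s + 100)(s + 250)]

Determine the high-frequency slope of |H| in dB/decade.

Each pole contributes −20 dB/decade at high frequency; each zero contributes +20 dB/decade.
Net: 0 zero(s) − 4 pole(s) → -80 dB/decade.

-80 dB/decade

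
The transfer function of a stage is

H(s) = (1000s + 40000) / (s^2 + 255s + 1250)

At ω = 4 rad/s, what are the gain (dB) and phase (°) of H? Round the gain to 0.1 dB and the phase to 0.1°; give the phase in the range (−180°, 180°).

28.0 dB, -33.9°

Substitute s = j4:
Numerator: 1000(j4) + 40000 = 40000 + j4000
Denominator: (j4)^2 + 255(j4) + 1250 = 1234 + j1020
|N| = √(40000² + 4000²) ≈ 40200, ∠N ≈ 5.71°
|D| = √(1234² + 1020²) ≈ 1601, ∠D ≈ 39.58°
|H| = 40200 / 1601 ≈ 25.109
Gain = 20 log₁₀(25.109) ≈ 28.00 dB
∠H = 5.71° − 39.58° = -33.87°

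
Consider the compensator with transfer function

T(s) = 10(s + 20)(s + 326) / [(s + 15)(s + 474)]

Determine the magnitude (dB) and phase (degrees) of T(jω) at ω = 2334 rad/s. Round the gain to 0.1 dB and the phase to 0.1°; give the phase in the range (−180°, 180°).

At s = jω = j2334:
zero (s+20): 20 + j2334 → |·| = √(20²+2334²) = √5447956 ≈ 2334.1, ∠ = arctan(2334/20) ≈ 89.51°
zero (s+326): 326 + j2334 → |·| = √(326²+2334²) = √5553832 ≈ 2356.7, ∠ = arctan(2334/326) ≈ 82.05°
pole (s+15): 15 + j2334 → |·| = √(15²+2334²) = √5447781 ≈ 2334, ∠ = arctan(2334/15) ≈ 89.63°
pole (s+474): 474 + j2334 → |·| = √(474²+2334²) = √5672232 ≈ 2381.6, ∠ = arctan(2334/474) ≈ 78.52°
|T| = 10 · 5.5008e+06 / 5.5587e+06 ≈ 9.8958
Gain = 20 log₁₀(9.8958) ≈ 19.91 dB
∠T = 171.56° − 168.15° = 3.41°

19.9 dB, 3.4°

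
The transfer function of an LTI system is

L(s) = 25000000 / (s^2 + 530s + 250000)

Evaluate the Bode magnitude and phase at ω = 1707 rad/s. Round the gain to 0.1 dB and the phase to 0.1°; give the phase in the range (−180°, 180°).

19.0 dB, -161.2°

At s = jω = j1707:
quadratic: (j1707)² + 530·j1707 + 250000 = -2663849 + j904710 → |·| ≈ 2.8133e+06, ∠ ≈ 161.24°
|L| = 25000000 / 2.8133e+06 ≈ 8.8864
Gain = 20 log₁₀(8.8864) ≈ 18.97 dB
∠L = 0.00° − 161.24° = -161.24°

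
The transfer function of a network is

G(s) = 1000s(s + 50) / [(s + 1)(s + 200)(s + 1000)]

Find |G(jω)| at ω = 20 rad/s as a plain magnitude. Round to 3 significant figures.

0.268

At s = jω = j20:
zero (s+50): 50 + j20 → |·| = √(50²+20²) = √2900 ≈ 53.852, ∠ = arctan(20/50) ≈ 21.80°
zero at origin: s = j20 → |·| = 20, ∠ = 90.00°
pole (s+1): 1 + j20 → |·| = √(1²+20²) = √401 ≈ 20.025, ∠ = arctan(20/1) ≈ 87.14°
pole (s+200): 200 + j20 → |·| = √(200²+20²) = √40400 ≈ 201, ∠ = arctan(20/200) ≈ 5.71°
pole (s+1000): 1000 + j20 → |·| = √(1000²+20²) = √1000400 ≈ 1000.2, ∠ = arctan(20/1000) ≈ 1.15°
|G| = 1000 · 1077 / 4.0258e+06 ≈ 0.26752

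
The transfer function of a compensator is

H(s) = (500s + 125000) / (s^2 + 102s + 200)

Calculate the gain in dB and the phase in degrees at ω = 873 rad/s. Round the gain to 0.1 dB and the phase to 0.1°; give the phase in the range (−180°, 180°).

Substitute s = j873:
Numerator: 500(j873) + 125000 = 125000 + j436500
Denominator: (j873)^2 + 102(j873) + 200 = -761929 + j89046
|N| = √(125000² + 436500²) ≈ 4.5405e+05, ∠N ≈ 74.02°
|D| = √(761929² + 89046²) ≈ 7.6711e+05, ∠D ≈ 173.33°
|H| = 4.5405e+05 / 7.6711e+05 ≈ 0.5919
Gain = 20 log₁₀(0.5919) ≈ -4.56 dB
∠H = 74.02° − 173.33° = -99.31°

-4.6 dB, -99.3°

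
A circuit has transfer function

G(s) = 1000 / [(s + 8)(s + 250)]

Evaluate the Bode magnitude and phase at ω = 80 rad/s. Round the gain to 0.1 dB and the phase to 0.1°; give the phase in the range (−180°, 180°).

-26.5 dB, -102.0°

At s = jω = j80:
pole (s+8): 8 + j80 → |·| = √(8²+80²) = √6464 ≈ 80.399, ∠ = arctan(80/8) ≈ 84.29°
pole (s+250): 250 + j80 → |·| = √(250²+80²) = √68900 ≈ 262.49, ∠ = arctan(80/250) ≈ 17.74°
|G| = 1000 / 21104 ≈ 0.047384
Gain = 20 log₁₀(0.047384) ≈ -26.49 dB
∠G = 0.00° − 102.03° = -102.03°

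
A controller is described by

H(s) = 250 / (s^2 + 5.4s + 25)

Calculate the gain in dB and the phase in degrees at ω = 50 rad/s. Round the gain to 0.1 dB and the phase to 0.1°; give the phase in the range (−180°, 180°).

-20.0 dB, -173.8°

At s = jω = j50:
quadratic: (j50)² + 5.4·j50 + 25 = -2475 + j270 → |·| ≈ 2489.7, ∠ ≈ 173.77°
|H| = 250 / 2489.7 ≈ 0.10041
Gain = 20 log₁₀(0.10041) ≈ -19.96 dB
∠H = 0.00° − 173.77° = -173.77°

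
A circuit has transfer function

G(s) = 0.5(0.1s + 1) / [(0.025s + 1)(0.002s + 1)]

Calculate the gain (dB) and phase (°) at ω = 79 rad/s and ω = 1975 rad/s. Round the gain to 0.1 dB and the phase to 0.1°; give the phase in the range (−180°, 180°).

ω = 79: 5.0 dB, 10.7°; ω = 1975: -6.2 dB, -74.9°

At ω = 79 rad/s:
zero (1 + j79·0.1) = 1 + j7.9 → |·| ≈ 7.963, ∠ ≈ 82.79°
pole (1 + j79·0.025) = 1 + j1.975 → |·| ≈ 2.2137, ∠ ≈ 63.15°
pole (1 + j79·0.002) = 1 + j0.158 → |·| ≈ 1.0124, ∠ ≈ 8.98°
|G| = 0.5 · 7.963 / (2.2137 · 1.0124) ≈ 1.7765
Gain = 20 log₁₀(1.7765) ≈ 4.99 dB
∠G = (82.79°) − (63.15° + 8.98°) = 10.66°

At ω = 1975 rad/s:
zero (1 + j1975·0.1) = 1 + j197.5 → |·| ≈ 197.5, ∠ ≈ 89.71°
pole (1 + j1975·0.025) = 1 + j49.375 → |·| ≈ 49.385, ∠ ≈ 88.84°
pole (1 + j1975·0.002) = 1 + j3.95 → |·| ≈ 4.0746, ∠ ≈ 75.79°
|G| = 0.5 · 197.5 / (49.385 · 4.0746) ≈ 0.49075
Gain = 20 log₁₀(0.49075) ≈ -6.18 dB
∠G = (89.71°) − (88.84° + 75.79°) = -74.92°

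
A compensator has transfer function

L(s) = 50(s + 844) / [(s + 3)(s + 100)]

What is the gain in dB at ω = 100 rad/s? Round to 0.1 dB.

9.6 dB

At s = jω = j100:
zero (s+844): 844 + j100 → |·| = √(844²+100²) = √722336 ≈ 849.9, ∠ = arctan(100/844) ≈ 6.76°
pole (s+3): 3 + j100 → |·| = √(3²+100²) = √10009 ≈ 100.04, ∠ = arctan(100/3) ≈ 88.28°
pole (s+100): 100 + j100 → |·| = √(100²+100²) = √20000 ≈ 141.42, ∠ = arctan(100/100) ≈ 45.00°
|L| = 50 · 849.9 / 14148 ≈ 3.0036
Gain = 20 log₁₀(3.0036) ≈ 9.55 dB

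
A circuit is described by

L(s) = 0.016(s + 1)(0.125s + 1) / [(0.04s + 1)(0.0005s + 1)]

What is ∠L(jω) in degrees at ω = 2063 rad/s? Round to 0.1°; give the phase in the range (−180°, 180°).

44.6°

At ω = 2063 rad/s:
zero (1 + j2063·1) = 1 + j2063 → |·| ≈ 2063, ∠ ≈ 89.97°
zero (1 + j2063·0.125) = 1 + j257.875 → |·| ≈ 257.88, ∠ ≈ 89.78°
pole (1 + j2063·0.04) = 1 + j82.52 → |·| ≈ 82.526, ∠ ≈ 89.31°
pole (1 + j2063·0.0005) = 1 + j1.0315 → |·| ≈ 1.4367, ∠ ≈ 45.89°
∠L = (89.97° + 89.78°) − (89.31° + 45.89°) = 44.55°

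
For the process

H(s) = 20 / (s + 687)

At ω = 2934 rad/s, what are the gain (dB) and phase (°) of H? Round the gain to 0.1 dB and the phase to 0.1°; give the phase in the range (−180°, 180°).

Substitute s = j2934:
Numerator: 20 = 20 + j0
Denominator: (j2934) + 687 = 687 + j2934
|N| = √(20² + 0²) ≈ 20, ∠N ≈ 0.00°
|D| = √(687² + 2934²) ≈ 3013.4, ∠D ≈ 76.82°
|H| = 20 / 3013.4 ≈ 0.006637
Gain = 20 log₁₀(0.006637) ≈ -43.56 dB
∠H = 0.00° − 76.82° = -76.82°

-43.6 dB, -76.8°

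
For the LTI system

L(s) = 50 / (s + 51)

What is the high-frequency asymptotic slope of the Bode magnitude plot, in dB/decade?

Each pole contributes −20 dB/decade at high frequency; each zero contributes +20 dB/decade.
Net: 0 zero(s) − 1 pole(s) → -20 dB/decade.

-20 dB/decade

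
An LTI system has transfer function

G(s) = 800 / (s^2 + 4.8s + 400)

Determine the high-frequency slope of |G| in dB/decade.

-40 dB/decade

Each pole contributes −20 dB/decade at high frequency; each zero contributes +20 dB/decade.
Net: 0 zero(s) − 2 pole(s) → -40 dB/decade.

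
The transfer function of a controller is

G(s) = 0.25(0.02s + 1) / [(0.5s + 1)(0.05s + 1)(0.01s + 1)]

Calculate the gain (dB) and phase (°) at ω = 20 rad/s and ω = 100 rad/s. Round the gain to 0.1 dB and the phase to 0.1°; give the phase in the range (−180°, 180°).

At ω = 20 rad/s:
zero (1 + j20·0.02) = 1 + j0.4 → |·| ≈ 1.077, ∠ ≈ 21.80°
pole (1 + j20·0.5) = 1 + j10 → |·| ≈ 10.05, ∠ ≈ 84.29°
pole (1 + j20·0.05) = 1 + j1 → |·| ≈ 1.4142, ∠ ≈ 45.00°
pole (1 + j20·0.01) = 1 + j0.2 → |·| ≈ 1.0198, ∠ ≈ 11.31°
|G| = 0.25 · 1.077 / (10.05 · 1.4142 · 1.0198) ≈ 0.018576
Gain = 20 log₁₀(0.018576) ≈ -34.62 dB
∠G = (21.80°) − (84.29° + 45.00° + 11.31°) = -118.80°

At ω = 100 rad/s:
zero (1 + j100·0.02) = 1 + j2 → |·| ≈ 2.2361, ∠ ≈ 63.43°
pole (1 + j100·0.5) = 1 + j50 → |·| ≈ 50.01, ∠ ≈ 88.85°
pole (1 + j100·0.05) = 1 + j5 → |·| ≈ 5.099, ∠ ≈ 78.69°
pole (1 + j100·0.01) = 1 + j1 → |·| ≈ 1.4142, ∠ ≈ 45.00°
|G| = 0.25 · 2.2361 / (50.01 · 5.099 · 1.4142) ≈ 0.0015502
Gain = 20 log₁₀(0.0015502) ≈ -56.19 dB
∠G = (63.43°) − (88.85° + 78.69° + 45.00°) = -149.11°

ω = 20: -34.6 dB, -118.8°; ω = 100: -56.2 dB, -149.1°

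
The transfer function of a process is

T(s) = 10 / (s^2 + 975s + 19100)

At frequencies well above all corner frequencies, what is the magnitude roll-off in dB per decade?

-40 dB/decade

Each pole contributes −20 dB/decade at high frequency; each zero contributes +20 dB/decade.
Net: 0 zero(s) − 2 pole(s) → -40 dB/decade.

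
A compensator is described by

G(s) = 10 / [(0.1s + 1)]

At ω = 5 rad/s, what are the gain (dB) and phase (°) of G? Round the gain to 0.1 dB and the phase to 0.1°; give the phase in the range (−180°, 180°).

At ω = 5 rad/s:
pole (1 + j5·0.1) = 1 + j0.5 → |·| ≈ 1.118, ∠ ≈ 26.57°
|G| = 10 · 1 / (1.118) ≈ 8.9445
Gain = 20 log₁₀(8.9445) ≈ 19.03 dB
∠G = (0°) − (26.57°) = -26.57°

19.0 dB, -26.6°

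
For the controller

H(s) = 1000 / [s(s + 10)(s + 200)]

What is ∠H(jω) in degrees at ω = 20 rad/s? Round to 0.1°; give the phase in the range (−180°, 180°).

At s = jω = j20:
pole (s+10): 10 + j20 → |·| = √(10²+20²) = √500 ≈ 22.361, ∠ = arctan(20/10) ≈ 63.43°
pole (s+200): 200 + j20 → |·| = √(200²+20²) = √40400 ≈ 201, ∠ = arctan(20/200) ≈ 5.71°
pole at origin: |s| = 20, ∠ = 90.00° (in denominator)
∠H = 0.00° − 159.14° = -159.14°

-159.1°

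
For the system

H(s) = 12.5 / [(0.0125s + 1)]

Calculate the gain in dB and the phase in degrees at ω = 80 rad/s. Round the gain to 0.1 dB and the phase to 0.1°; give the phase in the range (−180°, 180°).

18.9 dB, -45.0°

At ω = 80 rad/s:
pole (1 + j80·0.0125) = 1 + j1 → |·| ≈ 1.4142, ∠ ≈ 45.00°
|H| = 12.5 · 1 / (1.4142) ≈ 8.8389
Gain = 20 log₁₀(8.8389) ≈ 18.93 dB
∠H = (0°) − (45.00°) = -45.00°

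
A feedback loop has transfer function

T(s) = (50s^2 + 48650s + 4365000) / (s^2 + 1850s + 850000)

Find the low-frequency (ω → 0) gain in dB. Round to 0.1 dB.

14.2 dB

T(0) = 4365000 / 850000 ≈ 5.1353
20 log₁₀(5.1353) ≈ 14.21 dB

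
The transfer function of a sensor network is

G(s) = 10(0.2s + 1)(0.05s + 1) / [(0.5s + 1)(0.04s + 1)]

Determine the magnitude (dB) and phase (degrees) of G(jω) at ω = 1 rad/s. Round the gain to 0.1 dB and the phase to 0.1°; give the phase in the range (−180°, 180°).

At ω = 1 rad/s:
zero (1 + j1·0.2) = 1 + j0.2 → |·| ≈ 1.0198, ∠ ≈ 11.31°
zero (1 + j1·0.05) = 1 + j0.05 → |·| ≈ 1.0012, ∠ ≈ 2.86°
pole (1 + j1·0.5) = 1 + j0.5 → |·| ≈ 1.118, ∠ ≈ 26.57°
pole (1 + j1·0.04) = 1 + j0.04 → |·| ≈ 1.0008, ∠ ≈ 2.29°
|G| = 10 · 1.0198 · 1.0012 / (1.118 · 1.0008) ≈ 9.1253
Gain = 20 log₁₀(9.1253) ≈ 19.20 dB
∠G = (11.31° + 2.86°) − (26.57° + 2.29°) = -14.69°

19.2 dB, -14.7°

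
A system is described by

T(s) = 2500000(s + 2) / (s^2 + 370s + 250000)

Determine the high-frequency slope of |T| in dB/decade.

Each pole contributes −20 dB/decade at high frequency; each zero contributes +20 dB/decade.
Net: 1 zero(s) − 2 pole(s) → -20 dB/decade.

-20 dB/decade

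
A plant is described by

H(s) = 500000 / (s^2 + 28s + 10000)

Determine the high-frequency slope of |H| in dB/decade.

Each pole contributes −20 dB/decade at high frequency; each zero contributes +20 dB/decade.
Net: 0 zero(s) − 2 pole(s) → -40 dB/decade.

-40 dB/decade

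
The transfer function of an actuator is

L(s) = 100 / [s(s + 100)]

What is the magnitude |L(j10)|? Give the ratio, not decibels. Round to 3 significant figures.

At s = jω = j10:
pole (s+100): 100 + j10 → |·| = √(100²+10²) = √10100 ≈ 100.5, ∠ = arctan(10/100) ≈ 5.71°
pole at origin: |s| = 10, ∠ = 90.00° (in denominator)
|L| = 100 / 1005 ≈ 0.099502

0.0995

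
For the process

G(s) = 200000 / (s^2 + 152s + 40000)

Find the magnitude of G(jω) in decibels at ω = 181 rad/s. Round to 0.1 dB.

At s = jω = j181:
quadratic: (j181)² + 152·j181 + 40000 = 7239 + j27512 → |·| ≈ 28448, ∠ ≈ 75.26°
|G| = 200000 / 28448 ≈ 7.0304
Gain = 20 log₁₀(7.0304) ≈ 16.94 dB

16.9 dB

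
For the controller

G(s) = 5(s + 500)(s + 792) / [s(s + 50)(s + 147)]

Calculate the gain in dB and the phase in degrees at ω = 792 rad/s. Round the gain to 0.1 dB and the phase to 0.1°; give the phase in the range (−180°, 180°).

At s = jω = j792:
zero (s+500): 500 + j792 → |·| = √(500²+792²) = √877264 ≈ 936.62, ∠ = arctan(792/500) ≈ 57.74°
zero (s+792): 792 + j792 → |·| = √(792²+792²) = √1254528 ≈ 1120.1, ∠ = arctan(792/792) ≈ 45.00°
pole (s+50): 50 + j792 → |·| = √(50²+792²) = √629764 ≈ 793.58, ∠ = arctan(792/50) ≈ 86.39°
pole (s+147): 147 + j792 → |·| = √(147²+792²) = √648873 ≈ 805.53, ∠ = arctan(792/147) ≈ 79.49°
pole at origin: |s| = 792, ∠ = 90.00° (in denominator)
|G| = 5 · 1.0491e+06 / 5.0629e+08 ≈ 0.010361
Gain = 20 log₁₀(0.010361) ≈ -39.69 dB
∠G = 102.74° − 255.88° = -153.14°

-39.7 dB, -153.1°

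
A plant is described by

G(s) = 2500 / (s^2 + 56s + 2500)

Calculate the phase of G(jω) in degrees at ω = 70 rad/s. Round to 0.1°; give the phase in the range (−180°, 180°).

At s = jω = j70:
quadratic: (j70)² + 56·j70 + 2500 = -2400 + j3920 → |·| ≈ 4596.3, ∠ ≈ 121.48°
∠G = 0.00° − 121.48° = -121.48°

-121.5°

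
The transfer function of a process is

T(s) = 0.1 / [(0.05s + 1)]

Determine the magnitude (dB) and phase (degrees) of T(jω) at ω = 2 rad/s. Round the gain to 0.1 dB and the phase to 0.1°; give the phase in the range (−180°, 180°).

-20.0 dB, -5.7°

At ω = 2 rad/s:
pole (1 + j2·0.05) = 1 + j0.1 → |·| ≈ 1.005, ∠ ≈ 5.71°
|T| = 0.1 · 1 / (1.005) ≈ 0.099502
Gain = 20 log₁₀(0.099502) ≈ -20.04 dB
∠T = (0°) − (5.71°) = -5.71°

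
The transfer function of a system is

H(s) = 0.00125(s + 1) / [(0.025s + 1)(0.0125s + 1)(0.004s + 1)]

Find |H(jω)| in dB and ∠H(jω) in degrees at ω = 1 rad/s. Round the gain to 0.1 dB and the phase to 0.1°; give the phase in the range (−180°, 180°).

At ω = 1 rad/s:
zero (1 + j1·1) = 1 + j1 → |·| ≈ 1.4142, ∠ ≈ 45.00°
pole (1 + j1·0.025) = 1 + j0.025 → |·| ≈ 1.0003, ∠ ≈ 1.43°
pole (1 + j1·0.0125) = 1 + j0.0125 → |·| ≈ 1.0001, ∠ ≈ 0.72°
pole (1 + j1·0.004) = 1 + j0.004 → |·| ≈ 1, ∠ ≈ 0.23°
|H| = 0.00125 · 1.4142 / (1.0003 · 1.0001 · 1) ≈ 0.001767
Gain = 20 log₁₀(0.001767) ≈ -55.06 dB
∠H = (45.00°) − (1.43° + 0.72° + 0.23°) = 42.62°

-55.1 dB, 42.6°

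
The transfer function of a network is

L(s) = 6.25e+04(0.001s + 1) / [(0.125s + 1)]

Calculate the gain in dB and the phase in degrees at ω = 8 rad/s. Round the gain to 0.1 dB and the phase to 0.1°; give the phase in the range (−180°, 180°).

At ω = 8 rad/s:
zero (1 + j8·0.001) = 1 + j0.008 → |·| ≈ 1, ∠ ≈ 0.46°
pole (1 + j8·0.125) = 1 + j1 → |·| ≈ 1.4142, ∠ ≈ 45.00°
|L| = 6.25e+04 · 1 / (1.4142) ≈ 44195
Gain = 20 log₁₀(44195) ≈ 92.91 dB
∠L = (0.46°) − (45.00°) = -44.54°

92.9 dB, -44.5°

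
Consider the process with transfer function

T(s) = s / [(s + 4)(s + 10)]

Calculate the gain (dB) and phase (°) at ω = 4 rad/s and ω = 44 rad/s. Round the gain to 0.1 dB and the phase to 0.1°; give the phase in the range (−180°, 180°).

ω = 4: -23.7 dB, 23.2°; ω = 44: -33.1 dB, -72.0°

At s = jω = j4:
zero at origin: s = j4 → |·| = 4, ∠ = 90.00°
pole (s+4): 4 + j4 → |·| = √(4²+4²) = √32 ≈ 5.6569, ∠ = arctan(4/4) ≈ 45.00°
pole (s+10): 10 + j4 → |·| = √(10²+4²) = √116 ≈ 10.77, ∠ = arctan(4/10) ≈ 21.80°
|T| = 1 · 4 / 60.925 ≈ 0.065654
Gain = 20 log₁₀(0.065654) ≈ -23.65 dB
∠T = 90.00° − 66.80° = 23.20°

At s = jω = j44:
zero at origin: s = j44 → |·| = 44, ∠ = 90.00°
pole (s+4): 4 + j44 → |·| = √(4²+44²) = √1952 ≈ 44.181, ∠ = arctan(44/4) ≈ 84.81°
pole (s+10): 10 + j44 → |·| = √(10²+44²) = √2036 ≈ 45.122, ∠ = arctan(44/10) ≈ 77.20°
|T| = 1 · 44 / 1993.5 ≈ 0.022072
Gain = 20 log₁₀(0.022072) ≈ -33.12 dB
∠T = 90.00° − 162.01° = -72.01°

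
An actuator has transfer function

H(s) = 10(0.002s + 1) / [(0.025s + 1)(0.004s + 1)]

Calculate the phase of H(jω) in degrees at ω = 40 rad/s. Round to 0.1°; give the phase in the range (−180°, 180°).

At ω = 40 rad/s:
zero (1 + j40·0.002) = 1 + j0.08 → |·| ≈ 1.0032, ∠ ≈ 4.57°
pole (1 + j40·0.025) = 1 + j1 → |·| ≈ 1.4142, ∠ ≈ 45.00°
pole (1 + j40·0.004) = 1 + j0.16 → |·| ≈ 1.0127, ∠ ≈ 9.09°
∠H = (4.57°) − (45.00° + 9.09°) = -49.52°

-49.5°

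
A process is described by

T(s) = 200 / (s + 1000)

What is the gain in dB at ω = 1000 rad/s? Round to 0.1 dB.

-17.0 dB

At s = jω = j1000:
pole (s+1000): 1000 + j1000 → |·| = √(1000²+1000²) = √2000000 ≈ 1414.2, ∠ = arctan(1000/1000) ≈ 45.00°
|T| = 200 / 1414.2 ≈ 0.14142
Gain = 20 log₁₀(0.14142) ≈ -16.99 dB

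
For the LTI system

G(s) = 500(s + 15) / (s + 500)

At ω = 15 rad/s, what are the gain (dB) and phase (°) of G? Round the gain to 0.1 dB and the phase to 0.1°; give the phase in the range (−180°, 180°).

At s = jω = j15:
zero (s+15): 15 + j15 → |·| = √(15²+15²) = √450 ≈ 21.213, ∠ = arctan(15/15) ≈ 45.00°
pole (s+500): 500 + j15 → |·| = √(500²+15²) = √250225 ≈ 500.22, ∠ = arctan(15/500) ≈ 1.72°
|G| = 500 · 21.213 / 500.22 ≈ 21.204
Gain = 20 log₁₀(21.204) ≈ 26.53 dB
∠G = 45.00° − 1.72° = 43.28°

26.5 dB, 43.3°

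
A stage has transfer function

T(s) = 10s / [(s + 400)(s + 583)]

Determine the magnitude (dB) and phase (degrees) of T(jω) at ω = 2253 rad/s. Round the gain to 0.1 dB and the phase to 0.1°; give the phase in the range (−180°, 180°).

-47.5 dB, -65.4°

At s = jω = j2253:
zero at origin: s = j2253 → |·| = 2253, ∠ = 90.00°
pole (s+400): 400 + j2253 → |·| = √(400²+2253²) = √5236009 ≈ 2288.2, ∠ = arctan(2253/400) ≈ 79.93°
pole (s+583): 583 + j2253 → |·| = √(583²+2253²) = √5415898 ≈ 2327.2, ∠ = arctan(2253/583) ≈ 75.49°
|T| = 10 · 2253 / 5.3251e+06 ≈ 0.0042309
Gain = 20 log₁₀(0.0042309) ≈ -47.47 dB
∠T = 90.00° − 155.42° = -65.42°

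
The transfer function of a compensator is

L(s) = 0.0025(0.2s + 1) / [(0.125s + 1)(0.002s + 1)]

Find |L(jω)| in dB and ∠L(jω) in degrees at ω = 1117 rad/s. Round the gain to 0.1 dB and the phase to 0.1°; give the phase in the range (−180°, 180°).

At ω = 1117 rad/s:
zero (1 + j1117·0.2) = 1 + j223.4 → |·| ≈ 223.4, ∠ ≈ 89.74°
pole (1 + j1117·0.125) = 1 + j139.625 → |·| ≈ 139.63, ∠ ≈ 89.59°
pole (1 + j1117·0.002) = 1 + j2.234 → |·| ≈ 2.4476, ∠ ≈ 65.89°
|L| = 0.0025 · 223.4 / (139.63 · 2.4476) ≈ 0.0016342
Gain = 20 log₁₀(0.0016342) ≈ -55.73 dB
∠L = (89.74°) − (89.59° + 65.89°) = -65.74°

-55.7 dB, -65.7°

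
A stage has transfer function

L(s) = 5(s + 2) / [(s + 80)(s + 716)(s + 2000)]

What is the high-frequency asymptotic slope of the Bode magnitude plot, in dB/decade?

Each pole contributes −20 dB/decade at high frequency; each zero contributes +20 dB/decade.
Net: 1 zero(s) − 3 pole(s) → -40 dB/decade.

-40 dB/decade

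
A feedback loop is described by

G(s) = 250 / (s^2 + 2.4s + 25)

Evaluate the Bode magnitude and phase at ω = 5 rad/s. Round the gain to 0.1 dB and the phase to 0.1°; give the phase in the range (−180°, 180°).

At s = jω = j5:
quadratic: (j5)² + 2.4·j5 + 25 = 0 + j12 → |·| ≈ 12, ∠ ≈ 90.00°
|G| = 250 / 12 ≈ 20.833
Gain = 20 log₁₀(20.833) ≈ 26.38 dB
∠G = 0.00° − 90.00° = -90.00°

26.4 dB, -90.0°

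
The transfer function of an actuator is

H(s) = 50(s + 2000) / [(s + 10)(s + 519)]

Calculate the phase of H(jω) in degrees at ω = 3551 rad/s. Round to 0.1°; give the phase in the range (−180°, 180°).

-110.9°

At s = jω = j3551:
zero (s+2000): 2000 + j3551 → |·| = √(2000²+3551²) = √16609601 ≈ 4075.5, ∠ = arctan(3551/2000) ≈ 60.61°
pole (s+10): 10 + j3551 → |·| = √(10²+3551²) = √12609701 ≈ 3551, ∠ = arctan(3551/10) ≈ 89.84°
pole (s+519): 519 + j3551 → |·| = √(519²+3551²) = √12878962 ≈ 3588.7, ∠ = arctan(3551/519) ≈ 81.68°
∠H = 60.61° − 171.52° = -110.91°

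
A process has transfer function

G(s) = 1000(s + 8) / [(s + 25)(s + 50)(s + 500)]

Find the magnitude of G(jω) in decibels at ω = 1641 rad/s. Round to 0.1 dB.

-69.0 dB

At s = jω = j1641:
zero (s+8): 8 + j1641 → |·| = √(8²+1641²) = √2692945 ≈ 1641, ∠ = arctan(1641/8) ≈ 89.72°
pole (s+25): 25 + j1641 → |·| = √(25²+1641²) = √2693506 ≈ 1641.2, ∠ = arctan(1641/25) ≈ 89.13°
pole (s+50): 50 + j1641 → |·| = √(50²+1641²) = √2695381 ≈ 1641.8, ∠ = arctan(1641/50) ≈ 88.25°
pole (s+500): 500 + j1641 → |·| = √(500²+1641²) = √2942881 ≈ 1715.5, ∠ = arctan(1641/500) ≈ 73.05°
|G| = 1000 · 1641 / 4.6225e+09 ≈ 0.000355
Gain = 20 log₁₀(0.000355) ≈ -69.00 dB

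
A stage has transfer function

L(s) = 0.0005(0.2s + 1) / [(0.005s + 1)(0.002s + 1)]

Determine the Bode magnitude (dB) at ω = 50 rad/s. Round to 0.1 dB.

-46.3 dB

At ω = 50 rad/s:
zero (1 + j50·0.2) = 1 + j10 → |·| ≈ 10.05, ∠ ≈ 84.29°
pole (1 + j50·0.005) = 1 + j0.25 → |·| ≈ 1.0308, ∠ ≈ 14.04°
pole (1 + j50·0.002) = 1 + j0.1 → |·| ≈ 1.005, ∠ ≈ 5.71°
|L| = 0.0005 · 10.05 / (1.0308 · 1.005) ≈ 0.0048506
Gain = 20 log₁₀(0.0048506) ≈ -46.28 dB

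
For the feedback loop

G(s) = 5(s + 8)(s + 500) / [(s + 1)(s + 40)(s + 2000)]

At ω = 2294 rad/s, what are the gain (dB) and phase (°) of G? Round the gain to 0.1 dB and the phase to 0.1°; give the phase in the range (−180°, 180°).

-55.5 dB, -60.4°

At s = jω = j2294:
zero (s+8): 8 + j2294 → |·| = √(8²+2294²) = √5262500 ≈ 2294, ∠ = arctan(2294/8) ≈ 89.80°
zero (s+500): 500 + j2294 → |·| = √(500²+2294²) = √5512436 ≈ 2347.9, ∠ = arctan(2294/500) ≈ 77.70°
pole (s+1): 1 + j2294 → |·| = √(1²+2294²) = √5262437 ≈ 2294, ∠ = arctan(2294/1) ≈ 89.98°
pole (s+40): 40 + j2294 → |·| = √(40²+2294²) = √5264036 ≈ 2294.3, ∠ = arctan(2294/40) ≈ 89.00°
pole (s+2000): 2000 + j2294 → |·| = √(2000²+2294²) = √9262436 ≈ 3043.4, ∠ = arctan(2294/2000) ≈ 48.92°
|G| = 5 · 5.3861e+06 / 1.6018e+10 ≈ 0.0016813
Gain = 20 log₁₀(0.0016813) ≈ -55.49 dB
∠G = 167.50° − 227.90° = -60.40°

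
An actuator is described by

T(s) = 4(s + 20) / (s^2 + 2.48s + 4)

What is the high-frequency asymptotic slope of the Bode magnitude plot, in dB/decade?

Each pole contributes −20 dB/decade at high frequency; each zero contributes +20 dB/decade.
Net: 1 zero(s) − 2 pole(s) → -20 dB/decade.

-20 dB/decade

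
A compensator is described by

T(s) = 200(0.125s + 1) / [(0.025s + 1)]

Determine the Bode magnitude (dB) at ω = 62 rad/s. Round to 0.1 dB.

At ω = 62 rad/s:
zero (1 + j62·0.125) = 1 + j7.75 → |·| ≈ 7.8142, ∠ ≈ 82.65°
pole (1 + j62·0.025) = 1 + j1.55 → |·| ≈ 1.8446, ∠ ≈ 57.17°
|T| = 200 · 7.8142 / (1.8446) ≈ 847.25
Gain = 20 log₁₀(847.25) ≈ 58.56 dB

58.6 dB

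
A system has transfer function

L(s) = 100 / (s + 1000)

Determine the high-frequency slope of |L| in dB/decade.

Each pole contributes −20 dB/decade at high frequency; each zero contributes +20 dB/decade.
Net: 0 zero(s) − 1 pole(s) → -20 dB/decade.

-20 dB/decade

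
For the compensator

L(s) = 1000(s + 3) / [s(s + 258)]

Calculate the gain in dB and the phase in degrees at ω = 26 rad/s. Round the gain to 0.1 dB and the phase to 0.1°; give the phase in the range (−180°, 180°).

At s = jω = j26:
zero (s+3): 3 + j26 → |·| = √(3²+26²) = √685 ≈ 26.173, ∠ = arctan(26/3) ≈ 83.42°
pole (s+258): 258 + j26 → |·| = √(258²+26²) = √67240 ≈ 259.31, ∠ = arctan(26/258) ≈ 5.75°
pole at origin: |s| = 26, ∠ = 90.00° (in denominator)
|L| = 1000 · 26.173 / 6742.1 ≈ 3.882
Gain = 20 log₁₀(3.882) ≈ 11.78 dB
∠L = 83.42° − 95.75° = -12.33°

11.8 dB, -12.3°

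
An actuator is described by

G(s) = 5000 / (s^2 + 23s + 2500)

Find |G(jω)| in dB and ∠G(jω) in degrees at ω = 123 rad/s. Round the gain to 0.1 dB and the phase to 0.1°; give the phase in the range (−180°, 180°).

At s = jω = j123:
quadratic: (j123)² + 23·j123 + 2500 = -12629 + j2829 → |·| ≈ 12942, ∠ ≈ 167.37°
|G| = 5000 / 12942 ≈ 0.38634
Gain = 20 log₁₀(0.38634) ≈ -8.26 dB
∠G = 0.00° − 167.37° = -167.37°

-8.3 dB, -167.4°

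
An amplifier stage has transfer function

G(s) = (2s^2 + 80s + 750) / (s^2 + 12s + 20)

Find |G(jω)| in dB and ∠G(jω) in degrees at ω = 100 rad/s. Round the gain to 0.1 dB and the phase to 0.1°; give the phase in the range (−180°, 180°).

Substitute s = j100:
Numerator: 2(j100)^2 + 80(j100) + 750 = -19250 + j8000
Denominator: (j100)^2 + 12(j100) + 20 = -9980 + j1200
|N| = √(19250² + 8000²) ≈ 20846, ∠N ≈ 157.43°
|D| = √(9980² + 1200²) ≈ 10052, ∠D ≈ 173.14°
|G| = 20846 / 10052 ≈ 2.0738
Gain = 20 log₁₀(2.0738) ≈ 6.34 dB
∠G = 157.43° − 173.14° = -15.71°

6.3 dB, -15.7°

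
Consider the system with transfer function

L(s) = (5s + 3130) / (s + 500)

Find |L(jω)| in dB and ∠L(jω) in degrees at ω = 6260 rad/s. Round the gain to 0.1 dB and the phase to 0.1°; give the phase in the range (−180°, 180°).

14.0 dB, -1.1°

Substitute s = j6260:
Numerator: 5(j6260) + 3130 = 3130 + j31300
Denominator: (j6260) + 500 = 500 + j6260
|N| = √(3130² + 31300²) ≈ 31456, ∠N ≈ 84.29°
|D| = √(500² + 6260²) ≈ 6279.9, ∠D ≈ 85.43°
|L| = 31456 / 6279.9 ≈ 5.009
Gain = 20 log₁₀(5.009) ≈ 14.00 dB
∠L = 84.29° − 85.43° = -1.14°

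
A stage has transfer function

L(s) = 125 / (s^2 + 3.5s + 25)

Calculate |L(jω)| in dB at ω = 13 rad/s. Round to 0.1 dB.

At s = jω = j13:
quadratic: (j13)² + 3.5·j13 + 25 = -144 + j45.5 → |·| ≈ 151.02, ∠ ≈ 162.46°
|L| = 125 / 151.02 ≈ 0.8277
Gain = 20 log₁₀(0.8277) ≈ -1.64 dB

-1.6 dB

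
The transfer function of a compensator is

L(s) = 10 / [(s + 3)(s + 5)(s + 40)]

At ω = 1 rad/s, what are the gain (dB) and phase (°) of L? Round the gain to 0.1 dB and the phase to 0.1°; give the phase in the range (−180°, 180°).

-36.2 dB, -31.2°

At s = jω = j1:
pole (s+3): 3 + j1 → |·| = √(3²+1²) = √10 ≈ 3.1623, ∠ = arctan(1/3) ≈ 18.43°
pole (s+5): 5 + j1 → |·| = √(5²+1²) = √26 ≈ 5.099, ∠ = arctan(1/5) ≈ 11.31°
pole (s+40): 40 + j1 → |·| = √(40²+1²) = √1601 ≈ 40.012, ∠ = arctan(1/40) ≈ 1.43°
|L| = 10 / 645.18 ≈ 0.0155
Gain = 20 log₁₀(0.0155) ≈ -36.19 dB
∠L = 0.00° − 31.17° = -31.17°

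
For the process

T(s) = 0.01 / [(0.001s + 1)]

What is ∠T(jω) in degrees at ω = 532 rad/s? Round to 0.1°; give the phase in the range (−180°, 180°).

At ω = 532 rad/s:
pole (1 + j532·0.001) = 1 + j0.532 → |·| ≈ 1.1327, ∠ ≈ 28.01°
∠T = (0°) − (28.01°) = -28.01°

-28.0°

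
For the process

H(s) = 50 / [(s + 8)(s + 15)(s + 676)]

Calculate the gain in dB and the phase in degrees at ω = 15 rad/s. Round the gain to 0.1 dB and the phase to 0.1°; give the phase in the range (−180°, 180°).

At s = jω = j15:
pole (s+8): 8 + j15 → |·| = √(8²+15²) = √289 ≈ 17, ∠ = arctan(15/8) ≈ 61.93°
pole (s+15): 15 + j15 → |·| = √(15²+15²) = √450 ≈ 21.213, ∠ = arctan(15/15) ≈ 45.00°
pole (s+676): 676 + j15 → |·| = √(676²+15²) = √457201 ≈ 676.17, ∠ = arctan(15/676) ≈ 1.27°
|H| = 50 / 2.4384e+05 ≈ 0.00020505
Gain = 20 log₁₀(0.00020505) ≈ -73.76 dB
∠H = 0.00° − 108.20° = -108.20°

-73.8 dB, -108.2°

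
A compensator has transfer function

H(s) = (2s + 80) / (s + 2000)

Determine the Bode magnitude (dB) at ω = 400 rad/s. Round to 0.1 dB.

Substitute s = j400:
Numerator: 2(j400) + 80 = 80 + j800
Denominator: (j400) + 2000 = 2000 + j400
|N| = √(80² + 800²) ≈ 803.99, ∠N ≈ 84.29°
|D| = √(2000² + 400²) ≈ 2039.6, ∠D ≈ 11.31°
|H| = 803.99 / 2039.6 ≈ 0.39419
Gain = 20 log₁₀(0.39419) ≈ -8.09 dB

-8.1 dB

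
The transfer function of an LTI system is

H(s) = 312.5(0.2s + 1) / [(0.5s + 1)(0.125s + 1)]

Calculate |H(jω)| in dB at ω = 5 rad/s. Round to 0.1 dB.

At ω = 5 rad/s:
zero (1 + j5·0.2) = 1 + j1 → |·| ≈ 1.4142, ∠ ≈ 45.00°
pole (1 + j5·0.5) = 1 + j2.5 → |·| ≈ 2.6926, ∠ ≈ 68.20°
pole (1 + j5·0.125) = 1 + j0.625 → |·| ≈ 1.1792, ∠ ≈ 32.01°
|H| = 312.5 · 1.4142 / (2.6926 · 1.1792) ≈ 139.19
Gain = 20 log₁₀(139.19) ≈ 42.87 dB

42.9 dB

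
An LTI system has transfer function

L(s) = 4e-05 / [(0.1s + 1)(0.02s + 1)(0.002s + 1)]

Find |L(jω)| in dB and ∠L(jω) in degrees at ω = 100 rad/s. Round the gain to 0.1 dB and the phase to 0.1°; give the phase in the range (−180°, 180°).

-115.2 dB, -159.0°

At ω = 100 rad/s:
pole (1 + j100·0.1) = 1 + j10 → |·| ≈ 10.05, ∠ ≈ 84.29°
pole (1 + j100·0.02) = 1 + j2 → |·| ≈ 2.2361, ∠ ≈ 63.43°
pole (1 + j100·0.002) = 1 + j0.2 → |·| ≈ 1.0198, ∠ ≈ 11.31°
|L| = 4e-05 · 1 / (10.05 · 2.2361 · 1.0198) ≈ 1.7454e-06
Gain = 20 log₁₀(1.7454e-06) ≈ -115.16 dB
∠L = (0°) − (84.29° + 63.43° + 11.31°) = -159.03°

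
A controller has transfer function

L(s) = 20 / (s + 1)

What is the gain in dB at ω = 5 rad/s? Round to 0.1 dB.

11.9 dB

Substitute s = j5:
Numerator: 20 = 20 + j0
Denominator: (j5) + 1 = 1 + j5
|N| = √(20² + 0²) ≈ 20, ∠N ≈ 0.00°
|D| = √(1² + 5²) ≈ 5.099, ∠D ≈ 78.69°
|L| = 20 / 5.099 ≈ 3.9223
Gain = 20 log₁₀(3.9223) ≈ 11.87 dB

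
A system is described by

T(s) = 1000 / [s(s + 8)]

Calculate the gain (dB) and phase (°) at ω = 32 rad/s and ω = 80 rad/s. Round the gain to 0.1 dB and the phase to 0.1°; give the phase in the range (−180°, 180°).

ω = 32: -0.5 dB, -166.0°; ω = 80: -16.2 dB, -174.3°

At s = jω = j32:
pole (s+8): 8 + j32 → |·| = √(8²+32²) = √1088 ≈ 32.985, ∠ = arctan(32/8) ≈ 75.96°
pole at origin: |s| = 32, ∠ = 90.00° (in denominator)
|T| = 1000 / 1055.5 ≈ 0.94742
Gain = 20 log₁₀(0.94742) ≈ -0.47 dB
∠T = 0.00° − 165.96° = -165.96°

At s = jω = j80:
pole (s+8): 8 + j80 → |·| = √(8²+80²) = √6464 ≈ 80.399, ∠ = arctan(80/8) ≈ 84.29°
pole at origin: |s| = 80, ∠ = 90.00° (in denominator)
|T| = 1000 / 6431.9 ≈ 0.15548
Gain = 20 log₁₀(0.15548) ≈ -16.17 dB
∠T = 0.00° − 174.29° = -174.29°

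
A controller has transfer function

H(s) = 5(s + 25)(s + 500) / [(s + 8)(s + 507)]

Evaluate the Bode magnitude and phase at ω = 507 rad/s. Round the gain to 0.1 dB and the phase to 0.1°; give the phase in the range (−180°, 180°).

13.9 dB, -1.5°

At s = jω = j507:
zero (s+25): 25 + j507 → |·| = √(25²+507²) = √257674 ≈ 507.62, ∠ = arctan(507/25) ≈ 87.18°
zero (s+500): 500 + j507 → |·| = √(500²+507²) = √507049 ≈ 712.07, ∠ = arctan(507/500) ≈ 45.40°
pole (s+8): 8 + j507 → |·| = √(8²+507²) = √257113 ≈ 507.06, ∠ = arctan(507/8) ≈ 89.10°
pole (s+507): 507 + j507 → |·| = √(507²+507²) = √514098 ≈ 717.01, ∠ = arctan(507/507) ≈ 45.00°
|H| = 5 · 3.6146e+05 / 3.6357e+05 ≈ 4.971
Gain = 20 log₁₀(4.971) ≈ 13.93 dB
∠H = 132.58° − 134.10° = -1.52°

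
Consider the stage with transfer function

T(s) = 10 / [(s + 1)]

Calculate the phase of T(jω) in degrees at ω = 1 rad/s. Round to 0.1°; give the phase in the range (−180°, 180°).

At ω = 1 rad/s:
pole (1 + j1·1) = 1 + j1 → |·| ≈ 1.4142, ∠ ≈ 45.00°
∠T = (0°) − (45.00°) = -45.00°

-45.0°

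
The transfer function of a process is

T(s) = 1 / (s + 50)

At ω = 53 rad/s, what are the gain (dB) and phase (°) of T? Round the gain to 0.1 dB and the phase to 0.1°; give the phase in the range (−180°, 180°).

-37.3 dB, -46.7°

At s = jω = j53:
pole (s+50): 50 + j53 → |·| = √(50²+53²) = √5309 ≈ 72.863, ∠ = arctan(53/50) ≈ 46.67°
|T| = 1 / 72.863 ≈ 0.013724
Gain = 20 log₁₀(0.013724) ≈ -37.25 dB
∠T = 0.00° − 46.67° = -46.67°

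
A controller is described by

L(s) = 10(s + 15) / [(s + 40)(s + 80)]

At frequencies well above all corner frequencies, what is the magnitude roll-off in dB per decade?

-20 dB/decade

Each pole contributes −20 dB/decade at high frequency; each zero contributes +20 dB/decade.
Net: 1 zero(s) − 2 pole(s) → -20 dB/decade.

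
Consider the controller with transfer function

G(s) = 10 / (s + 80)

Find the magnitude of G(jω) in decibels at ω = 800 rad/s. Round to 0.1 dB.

-38.1 dB

Substitute s = j800:
Numerator: 10 = 10 + j0
Denominator: (j800) + 80 = 80 + j800
|N| = √(10² + 0²) ≈ 10, ∠N ≈ 0.00°
|D| = √(80² + 800²) ≈ 803.99, ∠D ≈ 84.29°
|G| = 10 / 803.99 ≈ 0.012438
Gain = 20 log₁₀(0.012438) ≈ -38.10 dB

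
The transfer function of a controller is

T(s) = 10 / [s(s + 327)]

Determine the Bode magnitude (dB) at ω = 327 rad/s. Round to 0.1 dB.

-83.6 dB

At s = jω = j327:
pole (s+327): 327 + j327 → |·| = √(327²+327²) = √213858 ≈ 462.45, ∠ = arctan(327/327) ≈ 45.00°
pole at origin: |s| = 327, ∠ = 90.00° (in denominator)
|T| = 10 / 1.5122e+05 ≈ 6.6129e-05
Gain = 20 log₁₀(6.6129e-05) ≈ -83.59 dB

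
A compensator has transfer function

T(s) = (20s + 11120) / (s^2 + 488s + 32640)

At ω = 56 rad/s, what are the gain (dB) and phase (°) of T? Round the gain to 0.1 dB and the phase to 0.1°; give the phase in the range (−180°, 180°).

-11.1 dB, -37.1°

Substitute s = j56:
Numerator: 20(j56) + 11120 = 11120 + j1120
Denominator: (j56)^2 + 488(j56) + 32640 = 29504 + j27328
|N| = √(11120² + 1120²) ≈ 11176, ∠N ≈ 5.75°
|D| = √(29504² + 27328²) ≈ 40216, ∠D ≈ 42.81°
|T| = 11176 / 40216 ≈ 0.2779
Gain = 20 log₁₀(0.2779) ≈ -11.12 dB
∠T = 5.75° − 42.81° = -37.06°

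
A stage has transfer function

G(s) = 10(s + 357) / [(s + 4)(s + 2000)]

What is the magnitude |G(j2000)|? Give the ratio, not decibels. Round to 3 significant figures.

0.00359

At s = jω = j2000:
zero (s+357): 357 + j2000 → |·| = √(357²+2000²) = √4127449 ≈ 2031.6, ∠ = arctan(2000/357) ≈ 79.88°
pole (s+4): 4 + j2000 → |·| = √(4²+2000²) = √4000016 ≈ 2000, ∠ = arctan(2000/4) ≈ 89.89°
pole (s+2000): 2000 + j2000 → |·| = √(2000²+2000²) = √8000000 ≈ 2828.4, ∠ = arctan(2000/2000) ≈ 45.00°
|G| = 10 · 2031.6 / 5.6568e+06 ≈ 0.0035914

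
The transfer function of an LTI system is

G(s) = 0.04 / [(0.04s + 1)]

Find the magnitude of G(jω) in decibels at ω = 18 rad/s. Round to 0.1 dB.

At ω = 18 rad/s:
pole (1 + j18·0.04) = 1 + j0.72 → |·| ≈ 1.2322, ∠ ≈ 35.75°
|G| = 0.04 · 1 / (1.2322) ≈ 0.032462
Gain = 20 log₁₀(0.032462) ≈ -29.77 dB

-29.8 dB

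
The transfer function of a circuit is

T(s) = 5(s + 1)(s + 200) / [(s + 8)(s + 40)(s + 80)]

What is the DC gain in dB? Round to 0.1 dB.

T(0) = 5·1·200 / (8·40·80) ≈ 0.039062
20 log₁₀(0.039062) ≈ -28.16 dB

-28.2 dB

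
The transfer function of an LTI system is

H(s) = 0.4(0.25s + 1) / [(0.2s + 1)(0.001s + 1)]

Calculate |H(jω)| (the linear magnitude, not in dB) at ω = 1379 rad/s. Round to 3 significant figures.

At ω = 1379 rad/s:
zero (1 + j1379·0.25) = 1 + j344.75 → |·| ≈ 344.75, ∠ ≈ 89.83°
pole (1 + j1379·0.2) = 1 + j275.8 → |·| ≈ 275.8, ∠ ≈ 89.79°
pole (1 + j1379·0.001) = 1 + j1.379 → |·| ≈ 1.7034, ∠ ≈ 54.05°
|H| = 0.4 · 344.75 / (275.8 · 1.7034) ≈ 0.29353

0.294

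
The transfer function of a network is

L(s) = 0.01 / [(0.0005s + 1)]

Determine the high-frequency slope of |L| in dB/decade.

Each pole contributes −20 dB/decade at high frequency; each zero contributes +20 dB/decade.
Net: 0 zero(s) − 1 pole(s) → -20 dB/decade.

-20 dB/decade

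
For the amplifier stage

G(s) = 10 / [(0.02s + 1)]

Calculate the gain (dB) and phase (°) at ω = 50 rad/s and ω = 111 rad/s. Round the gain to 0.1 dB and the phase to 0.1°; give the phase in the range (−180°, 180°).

At ω = 50 rad/s:
pole (1 + j50·0.02) = 1 + j1 → |·| ≈ 1.4142, ∠ ≈ 45.00°
|G| = 10 · 1 / (1.4142) ≈ 7.0711
Gain = 20 log₁₀(7.0711) ≈ 16.99 dB
∠G = (0°) − (45.00°) = -45.00°

At ω = 111 rad/s:
pole (1 + j111·0.02) = 1 + j2.22 → |·| ≈ 2.4348, ∠ ≈ 65.75°
|G| = 10 · 1 / (2.4348) ≈ 4.1071
Gain = 20 log₁₀(4.1071) ≈ 12.27 dB
∠G = (0°) − (65.75°) = -65.75°

ω = 50: 17.0 dB, -45.0°; ω = 111: 12.3 dB, -65.8°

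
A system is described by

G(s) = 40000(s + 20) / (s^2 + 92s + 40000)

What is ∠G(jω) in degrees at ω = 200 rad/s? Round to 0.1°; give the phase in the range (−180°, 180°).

At s = jω = j200:
zero (s+20): 20 + j200 → |·| = √(20²+200²) = √40400 ≈ 201, ∠ = arctan(200/20) ≈ 84.29°
quadratic: (j200)² + 92·j200 + 40000 = 0 + j18400 → |·| ≈ 18400, ∠ ≈ 90.00°
∠G = 84.29° − 90.00° = -5.71°

-5.7°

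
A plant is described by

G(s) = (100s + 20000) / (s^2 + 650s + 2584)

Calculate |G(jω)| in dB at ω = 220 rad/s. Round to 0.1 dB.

Substitute s = j220:
Numerator: 100(j220) + 20000 = 20000 + j22000
Denominator: (j220)^2 + 650(j220) + 2584 = -45816 + j143000
|N| = √(20000² + 22000²) ≈ 29732, ∠N ≈ 47.73°
|D| = √(45816² + 143000²) ≈ 1.5016e+05, ∠D ≈ 107.77°
|G| = 29732 / 1.5016e+05 ≈ 0.198
Gain = 20 log₁₀(0.198) ≈ -14.07 dB

-14.1 dB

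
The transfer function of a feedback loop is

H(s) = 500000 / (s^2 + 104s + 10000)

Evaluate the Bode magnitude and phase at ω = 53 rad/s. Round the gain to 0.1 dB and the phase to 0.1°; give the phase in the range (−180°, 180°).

34.8 dB, -37.5°

At s = jω = j53:
quadratic: (j53)² + 104·j53 + 10000 = 7191 + j5512 → |·| ≈ 9060.5, ∠ ≈ 37.47°
|H| = 500000 / 9060.5 ≈ 55.185
Gain = 20 log₁₀(55.185) ≈ 34.84 dB
∠H = 0.00° − 37.47° = -37.47°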